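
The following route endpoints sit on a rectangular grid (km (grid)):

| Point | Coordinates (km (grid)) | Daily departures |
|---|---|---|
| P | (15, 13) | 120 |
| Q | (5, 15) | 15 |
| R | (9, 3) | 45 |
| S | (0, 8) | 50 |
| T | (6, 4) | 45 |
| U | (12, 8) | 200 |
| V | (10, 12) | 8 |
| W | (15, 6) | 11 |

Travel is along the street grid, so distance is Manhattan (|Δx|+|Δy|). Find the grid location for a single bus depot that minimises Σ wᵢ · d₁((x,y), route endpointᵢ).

(12, 8)

Manhattan distance separates: Σwᵢ(|x−xᵢ|+|y−yᵢ|) = Σwᵢ|x−xᵢ| + Σwᵢ|y−yᵢ|, so x and y are optimised independently as 1-D weighted medians.
Total weight W = 494; half = 247.
x-coordinate, sorted with cumulative weight:
  x=0 (S, w=50) cum 50
  x=5 (Q, w=15) cum 65
  x=6 (T, w=45) cum 110
  x=9 (R, w=45) cum 155
  x=10 (V, w=8) cum 163
  x=12 (U, w=200) cum 363  ← median
  x=15 (P, w=120) cum 483
  x=15 (W, w=11) cum 494
⇒ x* = 12
y-coordinate, sorted with cumulative weight:
  y=3 (R, w=45) cum 45
  y=4 (T, w=45) cum 90
  y=6 (W, w=11) cum 101
  y=8 (S, w=50) cum 151
  y=8 (U, w=200) cum 351  ← median
  y=12 (V, w=8) cum 359
  y=13 (P, w=120) cum 479
  y=15 (Q, w=15) cum 494
⇒ y* = 8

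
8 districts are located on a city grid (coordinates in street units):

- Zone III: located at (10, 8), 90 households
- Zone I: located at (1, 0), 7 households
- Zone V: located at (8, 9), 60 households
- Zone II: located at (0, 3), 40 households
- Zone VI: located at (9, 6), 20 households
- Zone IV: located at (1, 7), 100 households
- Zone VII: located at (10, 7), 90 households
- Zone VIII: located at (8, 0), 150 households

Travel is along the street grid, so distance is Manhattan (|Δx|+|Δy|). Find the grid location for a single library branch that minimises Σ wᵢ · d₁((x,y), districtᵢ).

(8, 7)

Manhattan distance separates: Σwᵢ(|x−xᵢ|+|y−yᵢ|) = Σwᵢ|x−xᵢ| + Σwᵢ|y−yᵢ|, so x and y are optimised independently as 1-D weighted medians.
Total weight W = 557; half = 278.5.
x-coordinate, sorted with cumulative weight:
  x=0 (Zone II, w=40) cum 40
  x=1 (Zone I, w=7) cum 47
  x=1 (Zone IV, w=100) cum 147
  x=8 (Zone V, w=60) cum 207
  x=8 (Zone VIII, w=150) cum 357  ← median
  x=9 (Zone VI, w=20) cum 377
  x=10 (Zone III, w=90) cum 467
  x=10 (Zone VII, w=90) cum 557
⇒ x* = 8
y-coordinate, sorted with cumulative weight:
  y=0 (Zone I, w=7) cum 7
  y=0 (Zone VIII, w=150) cum 157
  y=3 (Zone II, w=40) cum 197
  y=6 (Zone VI, w=20) cum 217
  y=7 (Zone IV, w=100) cum 317  ← median
  y=7 (Zone VII, w=90) cum 407
  y=8 (Zone III, w=90) cum 497
  y=9 (Zone V, w=60) cum 557
⇒ y* = 7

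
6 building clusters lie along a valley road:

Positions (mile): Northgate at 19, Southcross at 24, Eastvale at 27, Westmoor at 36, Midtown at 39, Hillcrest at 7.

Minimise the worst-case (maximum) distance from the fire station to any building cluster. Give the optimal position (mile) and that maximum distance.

The 1-center on a line is the midpoint of the two extreme points: leftmost at 7, rightmost at 39.
Optimal location = (7 + 39)/2 = 23; maximum distance = (39 − 7)/2 = 16.

location 23, max distance 16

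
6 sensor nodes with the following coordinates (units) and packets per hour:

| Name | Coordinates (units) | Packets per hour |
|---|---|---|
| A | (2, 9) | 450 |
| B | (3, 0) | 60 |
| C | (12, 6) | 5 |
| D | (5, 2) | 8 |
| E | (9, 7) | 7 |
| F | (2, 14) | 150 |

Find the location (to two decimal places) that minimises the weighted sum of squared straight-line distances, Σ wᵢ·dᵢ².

The minimiser of Σwᵢ‖p−pᵢ‖² is the weighted centroid p* = (Σwᵢpᵢ)/(Σwᵢ).
Σwᵢ = 680.
Σwᵢxᵢ = 450·2 + 60·3 + 5·12 + 8·5 + 7·9 + 150·2 = 1543.
Σwᵢyᵢ = 450·9 + 60·0 + 5·6 + 8·2 + 7·7 + 150·14 = 6245.
x* = 1543/680 = 2.27, y* = 6245/680 = 9.18.

(2.27, 9.18)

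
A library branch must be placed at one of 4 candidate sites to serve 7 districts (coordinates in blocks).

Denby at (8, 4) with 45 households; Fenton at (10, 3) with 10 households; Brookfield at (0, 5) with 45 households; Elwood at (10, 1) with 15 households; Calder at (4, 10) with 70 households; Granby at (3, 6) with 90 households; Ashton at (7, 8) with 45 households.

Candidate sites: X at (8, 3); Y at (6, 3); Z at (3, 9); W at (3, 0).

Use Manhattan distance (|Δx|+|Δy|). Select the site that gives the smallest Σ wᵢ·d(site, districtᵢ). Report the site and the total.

Total weighted distance at each candidate:
  X (8, 3): total = 2335
  Y (6, 3): total = 2065
  Z (3, 9): total = 1755
  W (3, 0): total = 2835
Minimum is at Z with total 1755 blocks.

Z, total 1755 blocks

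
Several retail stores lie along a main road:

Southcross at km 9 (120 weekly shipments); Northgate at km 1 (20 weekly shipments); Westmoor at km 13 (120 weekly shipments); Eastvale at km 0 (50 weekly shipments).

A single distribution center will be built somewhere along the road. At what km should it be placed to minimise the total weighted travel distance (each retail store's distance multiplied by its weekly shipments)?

x = 9

For a sum of weighted absolute distances on a line, the optimum is the weighted median (not the mean). Total weight W = 310; half-weight = 155.
Sort by position and accumulate weight:
  km 0 (Eastvale, w=50) → cum 50
  km 1 (Northgate, w=20) → cum 70
  km 9 (Southcross, w=120) → cum 190  ≥ 155 → median here
  km 13 (Westmoor, w=120) → cum 310
Optimal location: km 9.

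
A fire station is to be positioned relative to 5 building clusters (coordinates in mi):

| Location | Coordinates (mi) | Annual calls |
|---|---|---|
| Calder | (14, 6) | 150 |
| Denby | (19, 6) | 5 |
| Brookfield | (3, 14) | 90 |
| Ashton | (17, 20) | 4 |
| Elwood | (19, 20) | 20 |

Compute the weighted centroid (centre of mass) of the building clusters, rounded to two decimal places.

The minimiser of Σwᵢ‖p−pᵢ‖² is the weighted centroid p* = (Σwᵢpᵢ)/(Σwᵢ).
Σwᵢ = 269.
Σwᵢxᵢ = 150·14 + 5·19 + 90·3 + 4·17 + 20·19 = 2913.
Σwᵢyᵢ = 150·6 + 5·6 + 90·14 + 4·20 + 20·20 = 2670.
x* = 2913/269 = 10.83, y* = 2670/269 = 9.93.

(10.83, 9.93)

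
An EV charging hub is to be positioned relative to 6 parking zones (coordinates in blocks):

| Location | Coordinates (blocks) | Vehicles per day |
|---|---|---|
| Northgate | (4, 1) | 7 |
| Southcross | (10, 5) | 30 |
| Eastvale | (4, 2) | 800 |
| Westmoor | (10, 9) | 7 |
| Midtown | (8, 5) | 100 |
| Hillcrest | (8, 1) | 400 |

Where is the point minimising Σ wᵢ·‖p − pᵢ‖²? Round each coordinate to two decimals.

The minimiser of Σwᵢ‖p−pᵢ‖² is the weighted centroid p* = (Σwᵢpᵢ)/(Σwᵢ).
Σwᵢ = 1344.
Σwᵢxᵢ = 7·4 + 30·10 + 800·4 + 7·10 + 100·8 + 400·8 = 7598.
Σwᵢyᵢ = 7·1 + 30·5 + 800·2 + 7·9 + 100·5 + 400·1 = 2720.
x* = 7598/1344 = 5.65, y* = 2720/1344 = 2.02.

(5.65, 2.02)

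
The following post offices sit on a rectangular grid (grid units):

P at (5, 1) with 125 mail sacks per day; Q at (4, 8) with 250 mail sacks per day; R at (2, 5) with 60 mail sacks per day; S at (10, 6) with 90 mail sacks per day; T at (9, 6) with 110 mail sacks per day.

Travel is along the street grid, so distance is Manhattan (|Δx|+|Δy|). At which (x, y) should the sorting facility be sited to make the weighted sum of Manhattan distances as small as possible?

Manhattan distance separates: Σwᵢ(|x−xᵢ|+|y−yᵢ|) = Σwᵢ|x−xᵢ| + Σwᵢ|y−yᵢ|, so x and y are optimised independently as 1-D weighted medians.
Total weight W = 635; half = 317.5.
x-coordinate, sorted with cumulative weight:
  x=2 (R, w=60) cum 60
  x=4 (Q, w=250) cum 310
  x=5 (P, w=125) cum 435  ← median
  x=9 (T, w=110) cum 545
  x=10 (S, w=90) cum 635
⇒ x* = 5
y-coordinate, sorted with cumulative weight:
  y=1 (P, w=125) cum 125
  y=5 (R, w=60) cum 185
  y=6 (S, w=90) cum 275
  y=6 (T, w=110) cum 385  ← median
  y=8 (Q, w=250) cum 635
⇒ y* = 6

(5, 6)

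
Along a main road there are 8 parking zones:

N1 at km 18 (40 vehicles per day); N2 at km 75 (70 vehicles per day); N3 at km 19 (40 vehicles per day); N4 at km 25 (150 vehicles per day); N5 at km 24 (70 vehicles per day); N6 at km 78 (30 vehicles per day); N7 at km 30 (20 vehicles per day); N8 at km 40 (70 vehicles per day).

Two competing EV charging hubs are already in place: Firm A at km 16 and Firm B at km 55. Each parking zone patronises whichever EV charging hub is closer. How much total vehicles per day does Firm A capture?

The indifferent point is the midpoint (16+55)/2 = 35.5; parking zones left of it (closer to Firm A at 16) go to Firm A, those right go to Firm B.
  N1 at 18 (w=40) → Firm A
  N3 at 19 (w=40) → Firm A
  N5 at 24 (w=70) → Firm A
  N4 at 25 (w=150) → Firm A
  N7 at 30 (w=20) → Firm A
  N8 at 40 (w=70) → Firm B
  N2 at 75 (w=70) → Firm B
  N6 at 78 (w=30) → Firm B
Firm A captures 320; Firm B captures 170.

320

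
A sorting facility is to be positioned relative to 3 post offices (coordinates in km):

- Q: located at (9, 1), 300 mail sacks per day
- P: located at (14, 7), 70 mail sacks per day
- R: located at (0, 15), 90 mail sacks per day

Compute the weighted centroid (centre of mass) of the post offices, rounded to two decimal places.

The minimiser of Σwᵢ‖p−pᵢ‖² is the weighted centroid p* = (Σwᵢpᵢ)/(Σwᵢ).
Σwᵢ = 460.
Σwᵢxᵢ = 300·9 + 70·14 + 90·0 = 3680.
Σwᵢyᵢ = 300·1 + 70·7 + 90·15 = 2140.
x* = 3680/460 = 8.00, y* = 2140/460 = 4.65.

(8.00, 4.65)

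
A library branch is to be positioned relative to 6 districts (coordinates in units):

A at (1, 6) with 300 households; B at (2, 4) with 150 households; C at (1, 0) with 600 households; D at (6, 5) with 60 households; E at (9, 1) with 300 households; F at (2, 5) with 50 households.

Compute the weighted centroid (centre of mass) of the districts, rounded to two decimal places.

(2.99, 2.23)

The minimiser of Σwᵢ‖p−pᵢ‖² is the weighted centroid p* = (Σwᵢpᵢ)/(Σwᵢ).
Σwᵢ = 1460.
Σwᵢxᵢ = 300·1 + 150·2 + 600·1 + 60·6 + 300·9 + 50·2 = 4360.
Σwᵢyᵢ = 300·6 + 150·4 + 600·0 + 60·5 + 300·1 + 50·5 = 3250.
x* = 4360/1460 = 2.99, y* = 3250/1460 = 2.23.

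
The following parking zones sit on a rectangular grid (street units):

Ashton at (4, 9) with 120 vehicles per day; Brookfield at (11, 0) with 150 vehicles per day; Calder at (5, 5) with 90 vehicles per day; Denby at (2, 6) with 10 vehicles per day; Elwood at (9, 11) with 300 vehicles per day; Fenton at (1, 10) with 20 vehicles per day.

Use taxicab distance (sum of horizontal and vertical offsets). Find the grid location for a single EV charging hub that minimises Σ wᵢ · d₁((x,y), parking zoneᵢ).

Manhattan distance separates: Σwᵢ(|x−xᵢ|+|y−yᵢ|) = Σwᵢ|x−xᵢ| + Σwᵢ|y−yᵢ|, so x and y are optimised independently as 1-D weighted medians.
Total weight W = 690; half = 345.
x-coordinate, sorted with cumulative weight:
  x=1 (Fenton, w=20) cum 20
  x=2 (Denby, w=10) cum 30
  x=4 (Ashton, w=120) cum 150
  x=5 (Calder, w=90) cum 240
  x=9 (Elwood, w=300) cum 540  ← median
  x=11 (Brookfield, w=150) cum 690
⇒ x* = 9
y-coordinate, sorted with cumulative weight:
  y=0 (Brookfield, w=150) cum 150
  y=5 (Calder, w=90) cum 240
  y=6 (Denby, w=10) cum 250
  y=9 (Ashton, w=120) cum 370  ← median
  y=10 (Fenton, w=20) cum 390
  y=11 (Elwood, w=300) cum 690
⇒ y* = 9

(9, 9)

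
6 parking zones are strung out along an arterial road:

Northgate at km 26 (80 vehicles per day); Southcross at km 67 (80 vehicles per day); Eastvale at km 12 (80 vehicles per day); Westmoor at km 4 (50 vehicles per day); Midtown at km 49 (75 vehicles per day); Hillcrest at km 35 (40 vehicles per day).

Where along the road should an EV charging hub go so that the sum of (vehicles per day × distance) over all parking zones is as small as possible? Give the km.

For a sum of weighted absolute distances on a line, the optimum is the weighted median (not the mean). Total weight W = 405; half-weight = 202.5.
Sort by position and accumulate weight:
  km 4 (Westmoor, w=50) → cum 50
  km 12 (Eastvale, w=80) → cum 130
  km 26 (Northgate, w=80) → cum 210  ≥ 202.5 → median here
  km 35 (Hillcrest, w=40) → cum 250
  km 49 (Midtown, w=75) → cum 325
  km 67 (Southcross, w=80) → cum 405
Optimal location: km 26.

x = 26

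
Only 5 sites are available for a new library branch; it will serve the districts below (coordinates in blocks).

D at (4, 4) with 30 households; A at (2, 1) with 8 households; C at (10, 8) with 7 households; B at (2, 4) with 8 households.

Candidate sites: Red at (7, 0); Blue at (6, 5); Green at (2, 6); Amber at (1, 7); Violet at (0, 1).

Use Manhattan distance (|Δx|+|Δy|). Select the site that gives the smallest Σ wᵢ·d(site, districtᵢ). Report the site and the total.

Total weighted distance at each candidate:
  Red (7, 0): total = 407
  Blue (6, 5): total = 243
  Green (2, 6): total = 246
  Amber (1, 7): total = 338
  Violet (0, 1): total = 385
Minimum is at Blue with total 243 blocks.

Blue, total 243 blocks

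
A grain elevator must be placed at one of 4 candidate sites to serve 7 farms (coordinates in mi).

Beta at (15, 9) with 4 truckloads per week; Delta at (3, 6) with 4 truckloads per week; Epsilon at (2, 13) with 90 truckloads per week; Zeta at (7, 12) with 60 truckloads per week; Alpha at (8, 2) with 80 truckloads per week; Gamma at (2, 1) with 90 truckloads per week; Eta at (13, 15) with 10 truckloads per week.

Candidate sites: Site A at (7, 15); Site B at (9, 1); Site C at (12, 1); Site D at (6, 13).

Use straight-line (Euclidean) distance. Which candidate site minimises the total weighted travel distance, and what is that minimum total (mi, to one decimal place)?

Site D, total 2620.4 mi

Total weighted distance at each candidate:
  Site A (7, 15): total = 3185.1
  Site B (9, 1): total = 2881.1
  Site C (12, 1): total = 3576.4
  Site D (6, 13): total = 2620.4
Minimum is at Site D with total 2620.4 mi.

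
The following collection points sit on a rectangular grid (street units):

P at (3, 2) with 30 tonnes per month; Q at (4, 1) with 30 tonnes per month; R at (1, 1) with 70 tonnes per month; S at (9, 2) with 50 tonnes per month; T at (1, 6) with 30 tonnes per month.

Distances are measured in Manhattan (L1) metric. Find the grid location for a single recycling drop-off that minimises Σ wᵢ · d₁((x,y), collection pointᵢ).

Manhattan distance separates: Σwᵢ(|x−xᵢ|+|y−yᵢ|) = Σwᵢ|x−xᵢ| + Σwᵢ|y−yᵢ|, so x and y are optimised independently as 1-D weighted medians.
Total weight W = 210; half = 105.
x-coordinate, sorted with cumulative weight:
  x=1 (R, w=70) cum 70
  x=1 (T, w=30) cum 100
  x=3 (P, w=30) cum 130  ← median
  x=4 (Q, w=30) cum 160
  x=9 (S, w=50) cum 210
⇒ x* = 3
y-coordinate, sorted with cumulative weight:
  y=1 (Q, w=30) cum 30
  y=1 (R, w=70) cum 100
  y=2 (P, w=30) cum 130  ← median
  y=2 (S, w=50) cum 180
  y=6 (T, w=30) cum 210
⇒ y* = 2

(3, 2)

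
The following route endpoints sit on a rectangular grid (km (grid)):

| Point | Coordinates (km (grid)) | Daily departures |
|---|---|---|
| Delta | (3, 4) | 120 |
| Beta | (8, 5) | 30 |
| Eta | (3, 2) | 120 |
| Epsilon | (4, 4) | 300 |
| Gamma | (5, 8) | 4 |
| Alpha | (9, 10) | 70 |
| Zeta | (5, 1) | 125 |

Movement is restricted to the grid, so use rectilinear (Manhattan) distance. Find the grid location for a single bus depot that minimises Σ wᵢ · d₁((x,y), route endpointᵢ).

(4, 4)

Manhattan distance separates: Σwᵢ(|x−xᵢ|+|y−yᵢ|) = Σwᵢ|x−xᵢ| + Σwᵢ|y−yᵢ|, so x and y are optimised independently as 1-D weighted medians.
Total weight W = 769; half = 384.5.
x-coordinate, sorted with cumulative weight:
  x=3 (Delta, w=120) cum 120
  x=3 (Eta, w=120) cum 240
  x=4 (Epsilon, w=300) cum 540  ← median
  x=5 (Gamma, w=4) cum 544
  x=5 (Zeta, w=125) cum 669
  x=8 (Beta, w=30) cum 699
  x=9 (Alpha, w=70) cum 769
⇒ x* = 4
y-coordinate, sorted with cumulative weight:
  y=1 (Zeta, w=125) cum 125
  y=2 (Eta, w=120) cum 245
  y=4 (Delta, w=120) cum 365
  y=4 (Epsilon, w=300) cum 665  ← median
  y=5 (Beta, w=30) cum 695
  y=8 (Gamma, w=4) cum 699
  y=10 (Alpha, w=70) cum 769
⇒ y* = 4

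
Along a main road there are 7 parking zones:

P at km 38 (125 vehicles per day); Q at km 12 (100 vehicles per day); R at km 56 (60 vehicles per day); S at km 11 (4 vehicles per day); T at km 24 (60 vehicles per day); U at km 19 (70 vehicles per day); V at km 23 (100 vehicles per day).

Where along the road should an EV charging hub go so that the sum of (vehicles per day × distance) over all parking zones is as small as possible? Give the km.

For a sum of weighted absolute distances on a line, the optimum is the weighted median (not the mean). Total weight W = 519; half-weight = 259.5.
Sort by position and accumulate weight:
  km 11 (S, w=4) → cum 4
  km 12 (Q, w=100) → cum 104
  km 19 (U, w=70) → cum 174
  km 23 (V, w=100) → cum 274  ≥ 259.5 → median here
  km 24 (T, w=60) → cum 334
  km 38 (P, w=125) → cum 459
  km 56 (R, w=60) → cum 519
Optimal location: km 23.

x = 23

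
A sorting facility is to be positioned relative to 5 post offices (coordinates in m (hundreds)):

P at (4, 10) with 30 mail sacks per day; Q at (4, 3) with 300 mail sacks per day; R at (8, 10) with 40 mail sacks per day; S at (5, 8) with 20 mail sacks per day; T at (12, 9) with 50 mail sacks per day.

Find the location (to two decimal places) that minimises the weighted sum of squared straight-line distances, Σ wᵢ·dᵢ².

(5.32, 5.02)

The minimiser of Σwᵢ‖p−pᵢ‖² is the weighted centroid p* = (Σwᵢpᵢ)/(Σwᵢ).
Σwᵢ = 440.
Σwᵢxᵢ = 30·4 + 300·4 + 40·8 + 20·5 + 50·12 = 2340.
Σwᵢyᵢ = 30·10 + 300·3 + 40·10 + 20·8 + 50·9 = 2210.
x* = 2340/440 = 5.32, y* = 2210/440 = 5.02.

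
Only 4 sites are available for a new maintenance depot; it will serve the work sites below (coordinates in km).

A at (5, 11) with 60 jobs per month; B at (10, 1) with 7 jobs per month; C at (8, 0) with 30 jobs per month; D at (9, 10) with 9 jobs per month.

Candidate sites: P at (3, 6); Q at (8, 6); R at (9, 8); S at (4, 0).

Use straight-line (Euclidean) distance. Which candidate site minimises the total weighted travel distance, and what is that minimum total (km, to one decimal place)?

Q, total 604.7 km

Total weighted distance at each candidate:
  P (3, 6): total = 682.5
  Q (8, 6): total = 604.7
  R (9, 8): total = 609.4
  S (4, 0): total = 925.9
Minimum is at Q with total 604.7 km.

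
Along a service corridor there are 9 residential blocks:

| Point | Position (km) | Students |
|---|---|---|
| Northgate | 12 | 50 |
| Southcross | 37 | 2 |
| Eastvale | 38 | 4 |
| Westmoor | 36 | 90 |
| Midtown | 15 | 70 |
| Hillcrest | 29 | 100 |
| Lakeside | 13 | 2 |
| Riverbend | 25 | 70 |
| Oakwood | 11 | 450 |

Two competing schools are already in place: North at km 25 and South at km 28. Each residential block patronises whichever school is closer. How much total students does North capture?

642

The indifferent point is the midpoint (25+28)/2 = 26.5; residential blocks left of it (closer to North at 25) go to North, those right go to South.
  Oakwood at 11 (w=450) → North
  Northgate at 12 (w=50) → North
  Lakeside at 13 (w=2) → North
  Midtown at 15 (w=70) → North
  Riverbend at 25 (w=70) → North
  Hillcrest at 29 (w=100) → South
  Westmoor at 36 (w=90) → South
  Southcross at 37 (w=2) → South
  Eastvale at 38 (w=4) → South
North captures 642; South captures 196.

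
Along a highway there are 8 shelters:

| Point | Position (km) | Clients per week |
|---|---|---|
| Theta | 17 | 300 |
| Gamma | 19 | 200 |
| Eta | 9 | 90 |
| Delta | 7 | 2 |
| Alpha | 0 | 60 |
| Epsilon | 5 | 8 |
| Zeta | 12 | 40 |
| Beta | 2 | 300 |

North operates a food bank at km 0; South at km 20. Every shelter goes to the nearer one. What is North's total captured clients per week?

460

The indifferent point is the midpoint (0+20)/2 = 10; shelters left of it (closer to North at 0) go to North, those right go to South.
  Alpha at 0 (w=60) → North
  Beta at 2 (w=300) → North
  Epsilon at 5 (w=8) → North
  Delta at 7 (w=2) → North
  Eta at 9 (w=90) → North
  Zeta at 12 (w=40) → South
  Theta at 17 (w=300) → South
  Gamma at 19 (w=200) → South
North captures 460; South captures 540.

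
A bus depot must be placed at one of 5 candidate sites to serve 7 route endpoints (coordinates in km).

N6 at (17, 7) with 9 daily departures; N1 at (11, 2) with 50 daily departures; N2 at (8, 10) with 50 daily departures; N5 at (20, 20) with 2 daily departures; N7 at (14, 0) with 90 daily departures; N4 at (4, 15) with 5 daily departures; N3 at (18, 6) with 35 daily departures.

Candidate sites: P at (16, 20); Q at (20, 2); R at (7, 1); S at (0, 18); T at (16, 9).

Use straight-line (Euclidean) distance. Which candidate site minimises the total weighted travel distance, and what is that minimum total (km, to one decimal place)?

Total weighted distance at each candidate:
  P (16, 20): total = 4068.7
  Q (20, 2): total = 2088.4
  R (7, 1): total = 1940.8
  S (0, 18): total = 4593.4
  T (16, 9): total = 1899.8
Minimum is at T with total 1899.8 km.

T, total 1899.8 km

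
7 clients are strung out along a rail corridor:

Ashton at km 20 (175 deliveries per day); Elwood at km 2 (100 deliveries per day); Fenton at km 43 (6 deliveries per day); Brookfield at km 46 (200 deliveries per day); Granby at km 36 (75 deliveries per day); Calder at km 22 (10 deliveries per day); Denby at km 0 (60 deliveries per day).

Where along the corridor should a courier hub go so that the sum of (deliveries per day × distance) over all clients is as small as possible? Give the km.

x = 20

For a sum of weighted absolute distances on a line, the optimum is the weighted median (not the mean). Total weight W = 626; half-weight = 313.
Sort by position and accumulate weight:
  km 0 (Denby, w=60) → cum 60
  km 2 (Elwood, w=100) → cum 160
  km 20 (Ashton, w=175) → cum 335  ≥ 313 → median here
  km 22 (Calder, w=10) → cum 345
  km 36 (Granby, w=75) → cum 420
  km 43 (Fenton, w=6) → cum 426
  km 46 (Brookfield, w=200) → cum 626
Optimal location: km 20.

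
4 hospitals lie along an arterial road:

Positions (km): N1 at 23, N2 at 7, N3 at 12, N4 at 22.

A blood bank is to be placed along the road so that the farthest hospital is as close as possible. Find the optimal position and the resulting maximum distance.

location 15, max distance 8

The 1-center on a line is the midpoint of the two extreme points: leftmost at 7, rightmost at 23.
Optimal location = (7 + 23)/2 = 15; maximum distance = (23 − 7)/2 = 8.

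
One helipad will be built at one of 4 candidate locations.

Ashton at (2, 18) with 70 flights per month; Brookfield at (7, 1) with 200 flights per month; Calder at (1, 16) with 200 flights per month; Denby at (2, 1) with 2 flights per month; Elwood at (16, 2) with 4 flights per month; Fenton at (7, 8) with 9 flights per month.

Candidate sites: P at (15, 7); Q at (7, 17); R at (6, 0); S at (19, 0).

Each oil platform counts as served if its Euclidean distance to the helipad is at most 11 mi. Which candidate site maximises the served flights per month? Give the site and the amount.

Coverage radius r = 11 mi; a point is covered iff (Δx)²+(Δy)² ≤ 11² = 121.
  P (15, 7): covers {Brookfield, Elwood, Fenton} → 213
  Q (7, 17): covers {Ashton, Calder, Fenton} → 279
  R (6, 0): covers {Brookfield, Denby, Elwood, Fenton} → 215
  S (19, 0): covers {Elwood} → 4
Maximum coverage at Q: 279 flights per month.

Q, covering 279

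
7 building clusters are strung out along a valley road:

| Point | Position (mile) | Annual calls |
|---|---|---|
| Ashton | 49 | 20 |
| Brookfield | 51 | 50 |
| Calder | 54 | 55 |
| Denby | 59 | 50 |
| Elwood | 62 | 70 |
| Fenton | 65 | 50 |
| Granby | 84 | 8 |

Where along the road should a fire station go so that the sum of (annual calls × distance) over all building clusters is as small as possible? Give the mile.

x = 59

For a sum of weighted absolute distances on a line, the optimum is the weighted median (not the mean). Total weight W = 303; half-weight = 151.5.
Sort by position and accumulate weight:
  mile 49 (Ashton, w=20) → cum 20
  mile 51 (Brookfield, w=50) → cum 70
  mile 54 (Calder, w=55) → cum 125
  mile 59 (Denby, w=50) → cum 175  ≥ 151.5 → median here
  mile 62 (Elwood, w=70) → cum 245
  mile 65 (Fenton, w=50) → cum 295
  mile 84 (Granby, w=8) → cum 303
Optimal location: mile 59.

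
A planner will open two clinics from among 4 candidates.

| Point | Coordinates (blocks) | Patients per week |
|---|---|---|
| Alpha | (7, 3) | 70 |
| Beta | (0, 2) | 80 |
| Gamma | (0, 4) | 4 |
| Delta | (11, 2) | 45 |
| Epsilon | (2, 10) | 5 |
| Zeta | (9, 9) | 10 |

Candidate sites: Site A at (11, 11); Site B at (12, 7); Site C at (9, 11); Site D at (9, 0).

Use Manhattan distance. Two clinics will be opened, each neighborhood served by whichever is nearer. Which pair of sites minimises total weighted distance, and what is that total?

Evaluate every pair (each demand assigned to the nearer of the two):
  {Site C, Site D}: total = 1522
  {Site A, Site D}: total = 1552
  {Site B, Site D}: total = 1577
  {Site B, Site C}: total = 2380
  {Site A, Site B}: total = 2410
  {Site A, Site C}: total = 2669
Best pair: {Site C, Site D} with total 1522.

{Site C, Site D}, total 1522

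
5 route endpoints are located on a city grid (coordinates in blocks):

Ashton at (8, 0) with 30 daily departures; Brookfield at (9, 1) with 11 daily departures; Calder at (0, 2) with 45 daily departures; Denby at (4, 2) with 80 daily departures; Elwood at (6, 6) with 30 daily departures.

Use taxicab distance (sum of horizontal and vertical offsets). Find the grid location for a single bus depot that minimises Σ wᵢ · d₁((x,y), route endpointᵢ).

Manhattan distance separates: Σwᵢ(|x−xᵢ|+|y−yᵢ|) = Σwᵢ|x−xᵢ| + Σwᵢ|y−yᵢ|, so x and y are optimised independently as 1-D weighted medians.
Total weight W = 196; half = 98.
x-coordinate, sorted with cumulative weight:
  x=0 (Calder, w=45) cum 45
  x=4 (Denby, w=80) cum 125  ← median
  x=6 (Elwood, w=30) cum 155
  x=8 (Ashton, w=30) cum 185
  x=9 (Brookfield, w=11) cum 196
⇒ x* = 4
y-coordinate, sorted with cumulative weight:
  y=0 (Ashton, w=30) cum 30
  y=1 (Brookfield, w=11) cum 41
  y=2 (Calder, w=45) cum 86
  y=2 (Denby, w=80) cum 166  ← median
  y=6 (Elwood, w=30) cum 196
⇒ y* = 2

(4, 2)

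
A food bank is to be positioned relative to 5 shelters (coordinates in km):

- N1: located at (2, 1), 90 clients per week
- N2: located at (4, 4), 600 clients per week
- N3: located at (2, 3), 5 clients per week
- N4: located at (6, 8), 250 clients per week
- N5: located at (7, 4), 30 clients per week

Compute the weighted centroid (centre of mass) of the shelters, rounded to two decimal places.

The minimiser of Σwᵢ‖p−pᵢ‖² is the weighted centroid p* = (Σwᵢpᵢ)/(Σwᵢ).
Σwᵢ = 975.
Σwᵢxᵢ = 90·2 + 600·4 + 5·2 + 250·6 + 30·7 = 4300.
Σwᵢyᵢ = 90·1 + 600·4 + 5·3 + 250·8 + 30·4 = 4625.
x* = 4300/975 = 4.41, y* = 4625/975 = 4.74.

(4.41, 4.74)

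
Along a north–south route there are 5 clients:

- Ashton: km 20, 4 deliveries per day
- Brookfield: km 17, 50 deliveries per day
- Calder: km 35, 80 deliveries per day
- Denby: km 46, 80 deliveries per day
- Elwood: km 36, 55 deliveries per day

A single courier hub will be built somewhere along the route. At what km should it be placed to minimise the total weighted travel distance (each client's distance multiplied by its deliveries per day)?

For a sum of weighted absolute distances on a line, the optimum is the weighted median (not the mean). Total weight W = 269; half-weight = 134.5.
Sort by position and accumulate weight:
  km 17 (Brookfield, w=50) → cum 50
  km 20 (Ashton, w=4) → cum 54
  km 35 (Calder, w=80) → cum 134
  km 36 (Elwood, w=55) → cum 189  ≥ 134.5 → median here
  km 46 (Denby, w=80) → cum 269
Optimal location: km 36.

x = 36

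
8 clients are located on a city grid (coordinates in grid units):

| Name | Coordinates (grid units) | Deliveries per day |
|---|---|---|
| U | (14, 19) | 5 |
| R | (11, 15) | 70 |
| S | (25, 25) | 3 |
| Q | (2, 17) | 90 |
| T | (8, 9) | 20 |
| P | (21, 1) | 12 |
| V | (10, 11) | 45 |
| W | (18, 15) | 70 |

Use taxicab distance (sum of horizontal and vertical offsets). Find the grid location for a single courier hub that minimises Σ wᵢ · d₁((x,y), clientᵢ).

Manhattan distance separates: Σwᵢ(|x−xᵢ|+|y−yᵢ|) = Σwᵢ|x−xᵢ| + Σwᵢ|y−yᵢ|, so x and y are optimised independently as 1-D weighted medians.
Total weight W = 315; half = 157.5.
x-coordinate, sorted with cumulative weight:
  x=2 (Q, w=90) cum 90
  x=8 (T, w=20) cum 110
  x=10 (V, w=45) cum 155
  x=11 (R, w=70) cum 225  ← median
  x=14 (U, w=5) cum 230
  x=18 (W, w=70) cum 300
  x=21 (P, w=12) cum 312
  x=25 (S, w=3) cum 315
⇒ x* = 11
y-coordinate, sorted with cumulative weight:
  y=1 (P, w=12) cum 12
  y=9 (T, w=20) cum 32
  y=11 (V, w=45) cum 77
  y=15 (R, w=70) cum 147
  y=15 (W, w=70) cum 217  ← median
  y=17 (Q, w=90) cum 307
  y=19 (U, w=5) cum 312
  y=25 (S, w=3) cum 315
⇒ y* = 15

(11, 15)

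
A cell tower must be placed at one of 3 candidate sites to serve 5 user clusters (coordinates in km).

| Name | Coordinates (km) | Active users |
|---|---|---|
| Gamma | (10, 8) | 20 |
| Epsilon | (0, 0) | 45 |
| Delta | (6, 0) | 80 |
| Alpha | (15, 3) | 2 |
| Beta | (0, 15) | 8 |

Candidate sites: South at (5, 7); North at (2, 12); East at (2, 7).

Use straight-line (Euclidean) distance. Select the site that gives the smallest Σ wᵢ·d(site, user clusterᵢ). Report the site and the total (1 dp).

Total weighted distance at each candidate:
  South (5, 7): total = 1151.8
  North (2, 12): total = 1798.7
  East (2, 7): total = 1227.0
Minimum is at South with total 1151.8 km.

South, total 1151.8 km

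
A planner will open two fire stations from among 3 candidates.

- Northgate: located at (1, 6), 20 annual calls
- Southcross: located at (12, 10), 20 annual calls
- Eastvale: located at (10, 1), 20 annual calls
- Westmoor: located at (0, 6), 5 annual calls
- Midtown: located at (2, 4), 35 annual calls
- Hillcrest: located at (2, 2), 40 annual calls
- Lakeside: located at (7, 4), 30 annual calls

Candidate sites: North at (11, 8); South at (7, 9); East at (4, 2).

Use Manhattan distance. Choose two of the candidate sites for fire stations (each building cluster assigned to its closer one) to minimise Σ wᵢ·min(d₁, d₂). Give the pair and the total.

{North, East}, total 750

Evaluate every pair (each demand assigned to the nearer of the two):
  {North, East}: total = 750
  {South, East}: total = 810
  {North, South}: total = 1430
Best pair: {North, East} with total 750.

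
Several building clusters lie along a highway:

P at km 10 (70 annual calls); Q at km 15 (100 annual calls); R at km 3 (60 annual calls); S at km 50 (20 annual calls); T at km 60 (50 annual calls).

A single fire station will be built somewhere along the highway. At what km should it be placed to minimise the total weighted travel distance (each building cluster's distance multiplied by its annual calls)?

For a sum of weighted absolute distances on a line, the optimum is the weighted median (not the mean). Total weight W = 300; half-weight = 150.
Sort by position and accumulate weight:
  km 3 (R, w=60) → cum 60
  km 10 (P, w=70) → cum 130
  km 15 (Q, w=100) → cum 230  ≥ 150 → median here
  km 50 (S, w=20) → cum 250
  km 60 (T, w=50) → cum 300
Optimal location: km 15.

x = 15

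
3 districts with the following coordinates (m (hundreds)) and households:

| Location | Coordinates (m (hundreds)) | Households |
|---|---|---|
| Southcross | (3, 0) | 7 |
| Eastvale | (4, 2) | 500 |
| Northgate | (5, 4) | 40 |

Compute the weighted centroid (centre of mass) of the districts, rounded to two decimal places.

The minimiser of Σwᵢ‖p−pᵢ‖² is the weighted centroid p* = (Σwᵢpᵢ)/(Σwᵢ).
Σwᵢ = 547.
Σwᵢxᵢ = 7·3 + 500·4 + 40·5 = 2221.
Σwᵢyᵢ = 7·0 + 500·2 + 40·4 = 1160.
x* = 2221/547 = 4.06, y* = 1160/547 = 2.12.

(4.06, 2.12)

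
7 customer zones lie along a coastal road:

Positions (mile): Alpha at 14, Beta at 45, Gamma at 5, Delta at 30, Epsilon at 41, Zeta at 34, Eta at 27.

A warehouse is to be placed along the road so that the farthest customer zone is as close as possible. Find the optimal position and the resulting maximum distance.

location 25, max distance 20

The 1-center on a line is the midpoint of the two extreme points: leftmost at 5, rightmost at 45.
Optimal location = (5 + 45)/2 = 25; maximum distance = (45 − 5)/2 = 20.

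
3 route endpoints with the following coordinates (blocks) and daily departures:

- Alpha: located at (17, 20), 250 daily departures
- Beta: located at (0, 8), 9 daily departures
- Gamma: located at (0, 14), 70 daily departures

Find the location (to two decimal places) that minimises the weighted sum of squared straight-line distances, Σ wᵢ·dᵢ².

(12.92, 18.40)

The minimiser of Σwᵢ‖p−pᵢ‖² is the weighted centroid p* = (Σwᵢpᵢ)/(Σwᵢ).
Σwᵢ = 329.
Σwᵢxᵢ = 250·17 + 9·0 + 70·0 = 4250.
Σwᵢyᵢ = 250·20 + 9·8 + 70·14 = 6052.
x* = 4250/329 = 12.92, y* = 6052/329 = 18.40.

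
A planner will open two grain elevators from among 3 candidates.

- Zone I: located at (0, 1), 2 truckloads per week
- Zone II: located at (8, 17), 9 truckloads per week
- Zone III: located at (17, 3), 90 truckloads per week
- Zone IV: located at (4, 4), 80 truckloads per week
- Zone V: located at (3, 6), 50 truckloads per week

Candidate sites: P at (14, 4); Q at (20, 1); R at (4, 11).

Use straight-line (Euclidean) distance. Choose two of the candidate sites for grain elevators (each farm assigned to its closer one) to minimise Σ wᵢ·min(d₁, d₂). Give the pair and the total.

{P, R}, total 1186.0

Evaluate every pair (each demand assigned to the nearer of the two):
  {P, R}: total = 1186.0
  {Q, R}: total = 1225.9
  {P, Q}: total = 1801.1
Best pair: {P, R} with total 1186.0.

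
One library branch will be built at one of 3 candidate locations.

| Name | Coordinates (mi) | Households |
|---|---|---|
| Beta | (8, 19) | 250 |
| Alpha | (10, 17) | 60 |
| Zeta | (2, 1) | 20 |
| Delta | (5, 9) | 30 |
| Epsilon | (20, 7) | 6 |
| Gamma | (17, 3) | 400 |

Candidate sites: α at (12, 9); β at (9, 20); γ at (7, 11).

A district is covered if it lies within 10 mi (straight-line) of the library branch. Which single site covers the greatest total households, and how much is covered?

α, covering 496

Coverage radius r = 10 mi; a point is covered iff (Δx)²+(Δy)² ≤ 10² = 100.
  α (12, 9): covers {Alpha, Delta, Epsilon, Gamma} → 496
  β (9, 20): covers {Beta, Alpha} → 310
  γ (7, 11): covers {Beta, Alpha, Delta} → 340
Maximum coverage at α: 496 households.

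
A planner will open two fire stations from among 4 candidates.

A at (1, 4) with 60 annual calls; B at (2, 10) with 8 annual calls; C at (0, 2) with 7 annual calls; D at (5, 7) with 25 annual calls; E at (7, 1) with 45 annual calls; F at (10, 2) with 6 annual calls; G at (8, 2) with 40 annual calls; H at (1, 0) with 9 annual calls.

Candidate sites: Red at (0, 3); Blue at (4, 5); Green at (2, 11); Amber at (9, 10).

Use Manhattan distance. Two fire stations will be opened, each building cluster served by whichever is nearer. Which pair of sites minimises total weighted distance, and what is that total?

Evaluate every pair (each demand assigned to the nearer of the two):
  {Red, Blue}: total = 943
  {Blue, Green}: total = 1093
  {Blue, Amber}: total = 1141
  {Red, Green}: total = 1177
  {Red, Amber}: total = 1213
  {Green, Amber}: total = 1757
Best pair: {Red, Blue} with total 943.

{Red, Blue}, total 943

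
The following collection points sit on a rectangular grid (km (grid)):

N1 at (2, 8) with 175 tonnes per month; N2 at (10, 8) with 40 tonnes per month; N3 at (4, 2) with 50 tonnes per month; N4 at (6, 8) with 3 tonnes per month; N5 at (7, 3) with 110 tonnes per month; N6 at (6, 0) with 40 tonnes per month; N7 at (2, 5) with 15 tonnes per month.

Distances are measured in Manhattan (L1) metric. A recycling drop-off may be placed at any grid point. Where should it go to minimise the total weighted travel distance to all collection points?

(4, 8)

Manhattan distance separates: Σwᵢ(|x−xᵢ|+|y−yᵢ|) = Σwᵢ|x−xᵢ| + Σwᵢ|y−yᵢ|, so x and y are optimised independently as 1-D weighted medians.
Total weight W = 433; half = 216.5.
x-coordinate, sorted with cumulative weight:
  x=2 (N1, w=175) cum 175
  x=2 (N7, w=15) cum 190
  x=4 (N3, w=50) cum 240  ← median
  x=6 (N4, w=3) cum 243
  x=6 (N6, w=40) cum 283
  x=7 (N5, w=110) cum 393
  x=10 (N2, w=40) cum 433
⇒ x* = 4
y-coordinate, sorted with cumulative weight:
  y=0 (N6, w=40) cum 40
  y=2 (N3, w=50) cum 90
  y=3 (N5, w=110) cum 200
  y=5 (N7, w=15) cum 215
  y=8 (N1, w=175) cum 390  ← median
  y=8 (N2, w=40) cum 430
  y=8 (N4, w=3) cum 433
⇒ y* = 8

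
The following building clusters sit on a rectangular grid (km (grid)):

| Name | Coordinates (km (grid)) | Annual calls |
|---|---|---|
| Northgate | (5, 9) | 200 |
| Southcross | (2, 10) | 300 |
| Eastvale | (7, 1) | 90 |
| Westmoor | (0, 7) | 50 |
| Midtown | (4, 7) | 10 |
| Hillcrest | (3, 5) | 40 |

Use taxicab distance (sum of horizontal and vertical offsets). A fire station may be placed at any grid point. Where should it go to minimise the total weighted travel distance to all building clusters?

Manhattan distance separates: Σwᵢ(|x−xᵢ|+|y−yᵢ|) = Σwᵢ|x−xᵢ| + Σwᵢ|y−yᵢ|, so x and y are optimised independently as 1-D weighted medians.
Total weight W = 690; half = 345.
x-coordinate, sorted with cumulative weight:
  x=0 (Westmoor, w=50) cum 50
  x=2 (Southcross, w=300) cum 350  ← median
  x=3 (Hillcrest, w=40) cum 390
  x=4 (Midtown, w=10) cum 400
  x=5 (Northgate, w=200) cum 600
  x=7 (Eastvale, w=90) cum 690
⇒ x* = 2
y-coordinate, sorted with cumulative weight:
  y=1 (Eastvale, w=90) cum 90
  y=5 (Hillcrest, w=40) cum 130
  y=7 (Westmoor, w=50) cum 180
  y=7 (Midtown, w=10) cum 190
  y=9 (Northgate, w=200) cum 390  ← median
  y=10 (Southcross, w=300) cum 690
⇒ y* = 9

(2, 9)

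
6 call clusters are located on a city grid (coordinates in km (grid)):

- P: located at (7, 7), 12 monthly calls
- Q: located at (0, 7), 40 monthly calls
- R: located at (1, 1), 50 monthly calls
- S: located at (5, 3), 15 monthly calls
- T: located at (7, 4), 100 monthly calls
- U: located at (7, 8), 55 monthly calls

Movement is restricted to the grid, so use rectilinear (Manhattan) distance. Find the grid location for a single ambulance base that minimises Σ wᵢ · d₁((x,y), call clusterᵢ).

Manhattan distance separates: Σwᵢ(|x−xᵢ|+|y−yᵢ|) = Σwᵢ|x−xᵢ| + Σwᵢ|y−yᵢ|, so x and y are optimised independently as 1-D weighted medians.
Total weight W = 272; half = 136.
x-coordinate, sorted with cumulative weight:
  x=0 (Q, w=40) cum 40
  x=1 (R, w=50) cum 90
  x=5 (S, w=15) cum 105
  x=7 (P, w=12) cum 117
  x=7 (T, w=100) cum 217  ← median
  x=7 (U, w=55) cum 272
⇒ x* = 7
y-coordinate, sorted with cumulative weight:
  y=1 (R, w=50) cum 50
  y=3 (S, w=15) cum 65
  y=4 (T, w=100) cum 165  ← median
  y=7 (P, w=12) cum 177
  y=7 (Q, w=40) cum 217
  y=8 (U, w=55) cum 272
⇒ y* = 4

(7, 4)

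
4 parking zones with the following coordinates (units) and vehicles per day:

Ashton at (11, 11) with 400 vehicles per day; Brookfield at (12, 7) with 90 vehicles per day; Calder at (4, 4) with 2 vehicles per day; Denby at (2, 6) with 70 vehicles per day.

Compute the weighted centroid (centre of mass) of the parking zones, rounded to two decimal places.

(10.01, 9.71)

The minimiser of Σwᵢ‖p−pᵢ‖² is the weighted centroid p* = (Σwᵢpᵢ)/(Σwᵢ).
Σwᵢ = 562.
Σwᵢxᵢ = 400·11 + 90·12 + 2·4 + 70·2 = 5628.
Σwᵢyᵢ = 400·11 + 90·7 + 2·4 + 70·6 = 5458.
x* = 5628/562 = 10.01, y* = 5458/562 = 9.71.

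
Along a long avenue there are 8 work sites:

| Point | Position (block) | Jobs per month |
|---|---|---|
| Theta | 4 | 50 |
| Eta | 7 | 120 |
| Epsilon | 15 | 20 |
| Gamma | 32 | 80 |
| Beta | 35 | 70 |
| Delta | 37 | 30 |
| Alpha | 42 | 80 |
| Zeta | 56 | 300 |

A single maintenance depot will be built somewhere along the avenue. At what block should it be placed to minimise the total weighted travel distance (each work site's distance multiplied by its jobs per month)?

For a sum of weighted absolute distances on a line, the optimum is the weighted median (not the mean). Total weight W = 750; half-weight = 375.
Sort by position and accumulate weight:
  block 4 (Theta, w=50) → cum 50
  block 7 (Eta, w=120) → cum 170
  block 15 (Epsilon, w=20) → cum 190
  block 32 (Gamma, w=80) → cum 270
  block 35 (Beta, w=70) → cum 340
  block 37 (Delta, w=30) → cum 370
  block 42 (Alpha, w=80) → cum 450  ≥ 375 → median here
  block 56 (Zeta, w=300) → cum 750
Optimal location: block 42.

x = 42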